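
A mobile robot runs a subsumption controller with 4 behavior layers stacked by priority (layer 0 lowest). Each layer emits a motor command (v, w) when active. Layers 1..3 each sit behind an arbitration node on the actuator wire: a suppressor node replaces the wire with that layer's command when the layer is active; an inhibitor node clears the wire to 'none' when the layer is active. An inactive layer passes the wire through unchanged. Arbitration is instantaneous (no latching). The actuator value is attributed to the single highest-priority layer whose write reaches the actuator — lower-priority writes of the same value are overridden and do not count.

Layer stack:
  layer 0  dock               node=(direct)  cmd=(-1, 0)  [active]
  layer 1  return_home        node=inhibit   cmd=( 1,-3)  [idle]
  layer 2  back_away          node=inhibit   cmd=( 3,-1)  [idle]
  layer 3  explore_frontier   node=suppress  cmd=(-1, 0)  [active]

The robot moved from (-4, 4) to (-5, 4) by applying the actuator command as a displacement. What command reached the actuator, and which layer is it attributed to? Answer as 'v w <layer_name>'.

displacement = (-5, 4) − (-4, 4) = (-1, 0)
layer 0 (dock) active — direct: (-1, 0)
layer 1 (return_home) idle — unchanged: (-1, 0)
layer 2 (back_away) idle — unchanged: (-1, 0)
layer 3 (explore_frontier) active — suppresses: (-1, 0)
→ actuator (-1, 0) — from layer 3 (explore_frontier)

-1 0 explore_frontier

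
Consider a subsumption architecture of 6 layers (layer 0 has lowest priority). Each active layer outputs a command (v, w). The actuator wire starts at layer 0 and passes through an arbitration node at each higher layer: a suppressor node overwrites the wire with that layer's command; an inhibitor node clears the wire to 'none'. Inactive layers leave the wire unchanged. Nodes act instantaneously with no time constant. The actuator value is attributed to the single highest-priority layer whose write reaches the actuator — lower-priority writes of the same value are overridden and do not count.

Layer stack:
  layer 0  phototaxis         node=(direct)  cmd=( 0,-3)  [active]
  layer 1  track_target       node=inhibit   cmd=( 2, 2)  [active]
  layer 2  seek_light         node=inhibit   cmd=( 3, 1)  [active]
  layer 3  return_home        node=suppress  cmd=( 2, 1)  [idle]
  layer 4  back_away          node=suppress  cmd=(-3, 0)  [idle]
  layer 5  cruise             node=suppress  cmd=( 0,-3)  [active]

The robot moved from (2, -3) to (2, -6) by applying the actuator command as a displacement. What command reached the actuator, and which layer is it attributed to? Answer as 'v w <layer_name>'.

0 -3 cruise

displacement = (2, -6) − (2, -3) = (0, -3)
L0 phototaxis: active, feeds wire = (0, -3)
L1 track_target: active, inhibitor → wire = none
L2 seek_light: active, inhibitor → wire = none
L3 return_home: idle → wire stays none
L4 back_away: idle → wire stays none
L5 cruise: active, suppressor → wire = (0, -3)
actuator = (0, -3) — from layer 5 (cruise)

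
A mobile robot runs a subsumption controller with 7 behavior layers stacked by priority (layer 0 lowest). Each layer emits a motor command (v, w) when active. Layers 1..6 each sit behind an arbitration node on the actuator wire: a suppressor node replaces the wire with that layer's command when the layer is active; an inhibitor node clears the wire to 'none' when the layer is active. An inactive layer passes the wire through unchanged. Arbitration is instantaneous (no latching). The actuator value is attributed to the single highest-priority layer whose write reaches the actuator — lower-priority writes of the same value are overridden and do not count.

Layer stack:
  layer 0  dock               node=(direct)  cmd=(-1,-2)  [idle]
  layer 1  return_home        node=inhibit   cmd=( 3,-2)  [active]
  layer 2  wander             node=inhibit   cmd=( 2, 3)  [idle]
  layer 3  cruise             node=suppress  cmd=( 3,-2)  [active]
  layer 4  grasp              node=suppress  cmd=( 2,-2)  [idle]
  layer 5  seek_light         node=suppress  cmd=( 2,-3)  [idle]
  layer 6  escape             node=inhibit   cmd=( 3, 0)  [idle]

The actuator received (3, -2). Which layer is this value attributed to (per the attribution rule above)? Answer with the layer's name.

cruise

L0 dock: idle → wire = none
L1 return_home: active, inhibitor → wire = none
L2 wander: idle → wire stays none
L3 cruise: active, suppressor → wire = (3, -2)
L4 grasp: idle → wire stays (3, -2)
L5 seek_light: idle → wire stays (3, -2)
L6 escape: idle → wire stays (3, -2)
actuator = (3, -2)
last writer: layer 3 = cruise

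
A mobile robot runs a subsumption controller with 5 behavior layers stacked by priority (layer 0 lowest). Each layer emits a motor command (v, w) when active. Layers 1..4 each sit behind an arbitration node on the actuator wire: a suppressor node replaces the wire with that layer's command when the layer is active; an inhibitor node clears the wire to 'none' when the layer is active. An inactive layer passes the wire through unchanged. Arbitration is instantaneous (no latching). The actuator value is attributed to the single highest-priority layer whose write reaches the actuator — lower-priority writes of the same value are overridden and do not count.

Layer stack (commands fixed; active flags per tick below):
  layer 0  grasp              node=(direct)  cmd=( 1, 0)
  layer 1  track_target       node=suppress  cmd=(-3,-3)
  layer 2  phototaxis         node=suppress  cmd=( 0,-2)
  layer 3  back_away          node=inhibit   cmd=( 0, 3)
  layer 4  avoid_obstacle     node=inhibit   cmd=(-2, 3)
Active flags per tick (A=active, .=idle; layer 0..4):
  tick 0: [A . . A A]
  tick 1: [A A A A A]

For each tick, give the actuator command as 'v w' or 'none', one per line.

tick 0:
  [0] grasp on; wire := (1, 0)
  [1] track_target off; pass (1, 0)
  [2] phototaxis off; pass (1, 0)
  [3] back_away on (inhibit); wire := none
  [4] avoid_obstacle on (inhibit); wire := none
  output none
tick 1:
  [0] grasp on; wire := (1, 0)
  [1] track_target on (suppress); wire := (-3, -3)
  [2] phototaxis on (suppress); wire := (0, -2)
  [3] back_away on (inhibit); wire := none
  [4] avoid_obstacle on (inhibit); wire := none
  output none

none
none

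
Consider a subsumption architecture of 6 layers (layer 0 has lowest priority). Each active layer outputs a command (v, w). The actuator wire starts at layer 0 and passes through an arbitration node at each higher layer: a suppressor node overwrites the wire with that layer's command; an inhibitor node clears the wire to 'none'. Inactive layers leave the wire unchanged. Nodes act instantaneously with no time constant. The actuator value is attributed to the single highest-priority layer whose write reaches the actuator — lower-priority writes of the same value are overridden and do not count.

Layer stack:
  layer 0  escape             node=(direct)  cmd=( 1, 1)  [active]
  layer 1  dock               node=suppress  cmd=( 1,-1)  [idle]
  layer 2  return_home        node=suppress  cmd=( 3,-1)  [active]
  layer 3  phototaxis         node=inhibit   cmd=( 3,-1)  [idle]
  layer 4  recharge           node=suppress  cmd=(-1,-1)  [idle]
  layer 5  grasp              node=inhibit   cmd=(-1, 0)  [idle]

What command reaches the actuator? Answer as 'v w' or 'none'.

3 -1

layer 0 (escape) active — direct: (1, 1)
layer 1 (dock) idle — unchanged: (1, 1)
layer 2 (return_home) active — suppresses: (3, -1)
layer 3 (phototaxis) idle — unchanged: (3, -1)
layer 4 (recharge) idle — unchanged: (3, -1)
layer 5 (grasp) idle — unchanged: (3, -1)
→ actuator (3, -1)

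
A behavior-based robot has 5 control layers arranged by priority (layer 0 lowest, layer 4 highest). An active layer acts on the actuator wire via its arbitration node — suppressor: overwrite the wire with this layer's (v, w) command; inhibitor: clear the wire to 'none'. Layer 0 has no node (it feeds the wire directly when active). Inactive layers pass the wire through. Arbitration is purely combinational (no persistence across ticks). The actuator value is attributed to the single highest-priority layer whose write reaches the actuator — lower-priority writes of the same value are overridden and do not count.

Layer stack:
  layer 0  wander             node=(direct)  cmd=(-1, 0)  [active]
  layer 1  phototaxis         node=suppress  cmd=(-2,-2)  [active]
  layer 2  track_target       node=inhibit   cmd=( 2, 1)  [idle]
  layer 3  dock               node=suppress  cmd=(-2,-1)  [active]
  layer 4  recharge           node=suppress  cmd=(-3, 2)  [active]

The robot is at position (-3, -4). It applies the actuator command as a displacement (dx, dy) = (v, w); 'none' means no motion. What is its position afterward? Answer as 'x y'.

-6 -2

L0 wander: active, feeds wire = (-1, 0)
L1 phototaxis: active, suppressor → wire = (-2, -2)
L2 track_target: idle → wire stays (-2, -2)
L3 dock: active, suppressor → wire = (-2, -1)
L4 recharge: active, suppressor → wire = (-3, 2)
actuator = (-3, 2)
position: (-3, -4) + (-3, 2) = (-6, -2)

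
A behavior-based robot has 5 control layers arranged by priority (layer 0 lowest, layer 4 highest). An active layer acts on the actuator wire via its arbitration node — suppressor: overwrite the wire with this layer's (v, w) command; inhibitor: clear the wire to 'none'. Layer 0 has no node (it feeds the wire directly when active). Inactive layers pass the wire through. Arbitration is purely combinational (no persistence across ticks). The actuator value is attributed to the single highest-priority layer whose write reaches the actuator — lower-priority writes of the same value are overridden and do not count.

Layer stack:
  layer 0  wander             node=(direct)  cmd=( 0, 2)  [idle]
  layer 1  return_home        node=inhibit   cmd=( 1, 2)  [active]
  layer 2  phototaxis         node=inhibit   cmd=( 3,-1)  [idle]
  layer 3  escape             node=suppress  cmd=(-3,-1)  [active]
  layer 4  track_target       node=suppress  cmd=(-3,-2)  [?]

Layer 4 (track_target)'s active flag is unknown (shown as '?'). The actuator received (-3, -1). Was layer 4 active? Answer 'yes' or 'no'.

If layer 4 is active=yes:
  actuator would be (-3, -2)
If layer 4 is active=no:
  actuator would be (-3, -1)
Observed (-3, -1), so layer 4 was idle.

no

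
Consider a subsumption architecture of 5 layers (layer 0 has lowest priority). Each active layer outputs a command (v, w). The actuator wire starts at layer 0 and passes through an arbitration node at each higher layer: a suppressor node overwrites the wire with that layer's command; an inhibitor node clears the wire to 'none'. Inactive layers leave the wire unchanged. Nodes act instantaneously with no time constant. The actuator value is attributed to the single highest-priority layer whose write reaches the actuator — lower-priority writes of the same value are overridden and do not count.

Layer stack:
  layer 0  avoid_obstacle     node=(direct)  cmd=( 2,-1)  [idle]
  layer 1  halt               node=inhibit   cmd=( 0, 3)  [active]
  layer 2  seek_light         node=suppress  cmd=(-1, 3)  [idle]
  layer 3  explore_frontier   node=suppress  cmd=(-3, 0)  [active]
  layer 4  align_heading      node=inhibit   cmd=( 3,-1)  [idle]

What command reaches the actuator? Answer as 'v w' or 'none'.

layer 0 (avoid_obstacle) idle — none
layer 1 (halt) active — inhibits: none
layer 2 (seek_light) idle — unchanged: none
layer 3 (explore_frontier) active — suppresses: (-3, 0)
layer 4 (align_heading) idle — unchanged: (-3, 0)
→ actuator (-3, 0)

-3 0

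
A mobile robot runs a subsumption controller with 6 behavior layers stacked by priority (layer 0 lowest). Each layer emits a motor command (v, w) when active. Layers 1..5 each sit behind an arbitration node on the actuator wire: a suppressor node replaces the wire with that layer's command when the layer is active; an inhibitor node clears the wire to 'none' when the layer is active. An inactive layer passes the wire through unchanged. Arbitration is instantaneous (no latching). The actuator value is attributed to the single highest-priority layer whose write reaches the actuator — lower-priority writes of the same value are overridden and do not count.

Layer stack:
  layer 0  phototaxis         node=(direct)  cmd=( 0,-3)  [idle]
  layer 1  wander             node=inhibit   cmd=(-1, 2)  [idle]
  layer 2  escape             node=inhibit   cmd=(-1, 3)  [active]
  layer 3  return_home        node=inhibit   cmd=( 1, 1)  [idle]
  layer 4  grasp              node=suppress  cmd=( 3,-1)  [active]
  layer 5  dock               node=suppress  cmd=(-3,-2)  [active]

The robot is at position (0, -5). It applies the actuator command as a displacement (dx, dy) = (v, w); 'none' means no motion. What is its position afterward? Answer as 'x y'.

L0 phototaxis: idle → wire = none
L1 wander: idle → wire stays none
L2 escape: active, inhibitor → wire = none
L3 return_home: idle → wire stays none
L4 grasp: active, suppressor → wire = (3, -1)
L5 dock: active, suppressor → wire = (-3, -2)
actuator = (-3, -2)
position: (0, -5) + (-3, -2) = (-3, -7)

-3 -7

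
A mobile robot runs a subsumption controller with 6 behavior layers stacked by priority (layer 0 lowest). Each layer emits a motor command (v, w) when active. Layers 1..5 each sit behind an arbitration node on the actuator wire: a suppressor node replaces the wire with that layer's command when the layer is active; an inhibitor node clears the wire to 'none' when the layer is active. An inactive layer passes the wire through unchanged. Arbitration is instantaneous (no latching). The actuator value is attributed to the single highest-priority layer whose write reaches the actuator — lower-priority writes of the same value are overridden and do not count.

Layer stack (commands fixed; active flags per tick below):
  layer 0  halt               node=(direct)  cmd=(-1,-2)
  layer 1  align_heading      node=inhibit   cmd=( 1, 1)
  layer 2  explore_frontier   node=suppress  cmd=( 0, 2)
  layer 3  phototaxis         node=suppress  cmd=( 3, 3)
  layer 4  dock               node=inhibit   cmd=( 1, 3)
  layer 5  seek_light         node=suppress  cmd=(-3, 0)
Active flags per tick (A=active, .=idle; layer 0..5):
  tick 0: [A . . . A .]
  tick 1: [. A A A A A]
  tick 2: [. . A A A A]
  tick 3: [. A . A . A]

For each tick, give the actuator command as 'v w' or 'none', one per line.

none
-3 0
-3 0
-3 0

tick 0:
  [0] halt on; wire := (-1, -2)
  [1] align_heading off; pass (-1, -2)
  [2] explore_frontier off; pass (-1, -2)
  [3] phototaxis off; pass (-1, -2)
  [4] dock on (inhibit); wire := none
  [5] seek_light off; pass none
  output none
tick 1:
  [0] halt off; wire := none
  [1] align_heading on (inhibit); wire := none
  [2] explore_frontier on (suppress); wire := (0, 2)
  [3] phototaxis on (suppress); wire := (3, 3)
  [4] dock on (inhibit); wire := none
  [5] seek_light on (suppress); wire := (-3, 0)
  output (-3, 0)
tick 2:
  [0] halt off; wire := none
  [1] align_heading off; pass none
  [2] explore_frontier on (suppress); wire := (0, 2)
  [3] phototaxis on (suppress); wire := (3, 3)
  [4] dock on (inhibit); wire := none
  [5] seek_light on (suppress); wire := (-3, 0)
  output (-3, 0)
tick 3:
  [0] halt off; wire := none
  [1] align_heading on (inhibit); wire := none
  [2] explore_frontier off; pass none
  [3] phototaxis on (suppress); wire := (3, 3)
  [4] dock off; pass (3, 3)
  [5] seek_light on (suppress); wire := (-3, 0)
  output (-3, 0)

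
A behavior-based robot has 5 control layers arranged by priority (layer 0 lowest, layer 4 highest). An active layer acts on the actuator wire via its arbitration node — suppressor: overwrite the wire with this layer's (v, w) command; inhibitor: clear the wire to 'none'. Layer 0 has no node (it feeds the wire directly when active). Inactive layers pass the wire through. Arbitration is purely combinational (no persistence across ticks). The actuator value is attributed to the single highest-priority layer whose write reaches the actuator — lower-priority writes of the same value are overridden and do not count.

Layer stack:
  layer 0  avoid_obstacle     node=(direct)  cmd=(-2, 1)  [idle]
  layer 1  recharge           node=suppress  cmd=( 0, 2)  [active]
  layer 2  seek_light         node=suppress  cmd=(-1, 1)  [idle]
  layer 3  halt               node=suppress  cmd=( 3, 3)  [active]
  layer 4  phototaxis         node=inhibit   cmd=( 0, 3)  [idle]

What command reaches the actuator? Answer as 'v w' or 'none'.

3 3

[0] avoid_obstacle off; wire := none
[1] recharge on (suppress); wire := (0, 2)
[2] seek_light off; pass (0, 2)
[3] halt on (suppress); wire := (3, 3)
[4] phototaxis off; pass (3, 3)
output (3, 3)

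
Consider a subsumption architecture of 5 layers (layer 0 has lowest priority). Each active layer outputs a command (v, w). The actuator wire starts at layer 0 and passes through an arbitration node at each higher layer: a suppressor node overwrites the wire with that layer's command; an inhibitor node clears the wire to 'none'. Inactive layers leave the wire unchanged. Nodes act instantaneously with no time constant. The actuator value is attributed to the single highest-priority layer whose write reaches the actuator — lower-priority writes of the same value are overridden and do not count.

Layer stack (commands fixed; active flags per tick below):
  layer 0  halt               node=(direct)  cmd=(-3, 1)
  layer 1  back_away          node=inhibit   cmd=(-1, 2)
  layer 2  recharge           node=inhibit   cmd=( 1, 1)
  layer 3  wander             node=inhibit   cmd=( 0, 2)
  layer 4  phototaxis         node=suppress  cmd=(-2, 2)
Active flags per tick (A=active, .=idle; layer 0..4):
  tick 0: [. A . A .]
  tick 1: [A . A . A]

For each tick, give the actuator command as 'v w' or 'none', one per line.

none
-2 2

tick 0:
  [0] halt off; wire := none
  [1] back_away on (inhibit); wire := none
  [2] recharge off; pass none
  [3] wander on (inhibit); wire := none
  [4] phototaxis off; pass none
  output none
tick 1:
  [0] halt on; wire := (-3, 1)
  [1] back_away off; pass (-3, 1)
  [2] recharge on (inhibit); wire := none
  [3] wander off; pass none
  [4] phototaxis on (suppress); wire := (-2, 2)
  output (-2, 2)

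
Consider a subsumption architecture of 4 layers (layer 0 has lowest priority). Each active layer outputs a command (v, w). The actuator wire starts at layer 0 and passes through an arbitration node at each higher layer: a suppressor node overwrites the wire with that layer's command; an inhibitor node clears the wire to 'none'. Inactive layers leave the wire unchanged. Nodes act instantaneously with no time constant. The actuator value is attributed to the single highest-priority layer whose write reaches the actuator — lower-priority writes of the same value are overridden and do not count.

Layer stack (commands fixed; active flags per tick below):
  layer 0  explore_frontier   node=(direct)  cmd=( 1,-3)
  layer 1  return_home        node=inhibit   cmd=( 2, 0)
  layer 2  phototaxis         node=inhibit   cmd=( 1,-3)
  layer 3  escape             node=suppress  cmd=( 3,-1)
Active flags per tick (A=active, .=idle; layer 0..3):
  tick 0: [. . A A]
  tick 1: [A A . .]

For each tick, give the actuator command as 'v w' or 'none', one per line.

tick 0:
  L0 explore_frontier: idle → wire = none
  L1 return_home: idle → wire stays none
  L2 phototaxis: active, inhibitor → wire = none
  L3 escape: active, suppressor → wire = (3, -1)
  actuator = (3, -1)
tick 1:
  L0 explore_frontier: active, feeds wire = (1, -3)
  L1 return_home: active, inhibitor → wire = none
  L2 phototaxis: idle → wire stays none
  L3 escape: idle → wire stays none
  actuator = none

3 -1
none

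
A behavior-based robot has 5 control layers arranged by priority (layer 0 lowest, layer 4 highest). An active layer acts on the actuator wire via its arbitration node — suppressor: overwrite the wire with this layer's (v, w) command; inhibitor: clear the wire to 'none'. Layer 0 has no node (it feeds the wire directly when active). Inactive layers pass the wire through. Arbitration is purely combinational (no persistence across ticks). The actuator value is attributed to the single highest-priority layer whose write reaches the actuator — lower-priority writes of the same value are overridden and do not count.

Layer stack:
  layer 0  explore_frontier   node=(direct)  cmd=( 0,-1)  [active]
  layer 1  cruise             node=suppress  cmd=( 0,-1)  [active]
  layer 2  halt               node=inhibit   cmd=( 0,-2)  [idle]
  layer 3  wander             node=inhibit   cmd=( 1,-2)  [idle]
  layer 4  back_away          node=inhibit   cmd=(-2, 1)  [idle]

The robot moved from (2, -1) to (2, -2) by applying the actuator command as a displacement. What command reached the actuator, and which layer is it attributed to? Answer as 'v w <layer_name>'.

displacement = (2, -2) − (2, -1) = (0, -1)
L0 explore_frontier: active, feeds wire = (0, -1)
L1 cruise: active, suppressor → wire = (0, -1)
L2 halt: idle → wire stays (0, -1)
L3 wander: idle → wire stays (0, -1)
L4 back_away: idle → wire stays (0, -1)
actuator = (0, -1) — from layer 1 (cruise)

0 -1 cruise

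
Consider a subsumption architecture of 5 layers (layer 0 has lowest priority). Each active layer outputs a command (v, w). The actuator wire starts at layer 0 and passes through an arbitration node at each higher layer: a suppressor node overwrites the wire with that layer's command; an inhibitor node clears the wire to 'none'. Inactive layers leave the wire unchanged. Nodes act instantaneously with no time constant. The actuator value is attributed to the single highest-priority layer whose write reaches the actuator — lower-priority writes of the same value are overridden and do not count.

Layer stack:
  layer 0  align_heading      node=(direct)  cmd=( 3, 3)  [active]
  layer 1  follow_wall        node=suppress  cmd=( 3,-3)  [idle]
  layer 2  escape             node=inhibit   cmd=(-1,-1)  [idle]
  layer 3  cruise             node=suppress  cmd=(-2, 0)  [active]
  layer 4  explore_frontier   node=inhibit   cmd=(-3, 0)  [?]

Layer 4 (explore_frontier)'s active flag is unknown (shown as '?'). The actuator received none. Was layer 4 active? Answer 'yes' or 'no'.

yes

If layer 4 is active=yes:
  actuator would be none
If layer 4 is active=no:
  actuator would be (-2, 0)
Observed none, so layer 4 was active.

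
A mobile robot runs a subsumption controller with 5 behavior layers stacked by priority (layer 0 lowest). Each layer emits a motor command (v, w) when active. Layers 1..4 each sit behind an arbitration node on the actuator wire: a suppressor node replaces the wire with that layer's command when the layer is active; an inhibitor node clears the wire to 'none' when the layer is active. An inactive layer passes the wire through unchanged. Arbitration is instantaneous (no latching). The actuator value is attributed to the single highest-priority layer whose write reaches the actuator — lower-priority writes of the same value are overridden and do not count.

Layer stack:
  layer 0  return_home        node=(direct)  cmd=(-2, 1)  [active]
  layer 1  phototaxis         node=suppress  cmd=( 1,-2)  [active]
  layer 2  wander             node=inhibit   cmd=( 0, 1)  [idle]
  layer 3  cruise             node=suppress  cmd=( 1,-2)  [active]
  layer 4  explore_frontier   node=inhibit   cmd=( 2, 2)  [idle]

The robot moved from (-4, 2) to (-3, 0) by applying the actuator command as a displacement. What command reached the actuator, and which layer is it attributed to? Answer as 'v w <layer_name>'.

displacement = (-3, 0) − (-4, 2) = (1, -2)
L0 return_home: active, feeds wire = (-2, 1)
L1 phototaxis: active, suppressor → wire = (1, -2)
L2 wander: idle → wire stays (1, -2)
L3 cruise: active, suppressor → wire = (1, -2)
L4 explore_frontier: idle → wire stays (1, -2)
actuator = (1, -2) — from layer 3 (cruise)

1 -2 cruise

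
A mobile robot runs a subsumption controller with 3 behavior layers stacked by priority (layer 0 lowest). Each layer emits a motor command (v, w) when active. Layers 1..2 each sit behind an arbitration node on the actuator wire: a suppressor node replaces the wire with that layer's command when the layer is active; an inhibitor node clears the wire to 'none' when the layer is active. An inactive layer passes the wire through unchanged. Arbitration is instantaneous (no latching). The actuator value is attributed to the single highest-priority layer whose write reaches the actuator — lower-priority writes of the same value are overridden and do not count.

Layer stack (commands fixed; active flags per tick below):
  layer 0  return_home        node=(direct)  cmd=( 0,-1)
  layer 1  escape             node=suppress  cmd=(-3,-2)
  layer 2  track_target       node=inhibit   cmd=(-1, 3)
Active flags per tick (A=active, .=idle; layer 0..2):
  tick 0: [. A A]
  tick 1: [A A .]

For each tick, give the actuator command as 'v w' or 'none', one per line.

tick 0:
  layer 0 (return_home) idle — none
  layer 1 (escape) active — suppresses: (-3, -2)
  layer 2 (track_target) active — inhibits: none
  → actuator none
tick 1:
  layer 0 (return_home) active — direct: (0, -1)
  layer 1 (escape) active — suppresses: (-3, -2)
  layer 2 (track_target) idle — unchanged: (-3, -2)
  → actuator (-3, -2)

none
-3 -2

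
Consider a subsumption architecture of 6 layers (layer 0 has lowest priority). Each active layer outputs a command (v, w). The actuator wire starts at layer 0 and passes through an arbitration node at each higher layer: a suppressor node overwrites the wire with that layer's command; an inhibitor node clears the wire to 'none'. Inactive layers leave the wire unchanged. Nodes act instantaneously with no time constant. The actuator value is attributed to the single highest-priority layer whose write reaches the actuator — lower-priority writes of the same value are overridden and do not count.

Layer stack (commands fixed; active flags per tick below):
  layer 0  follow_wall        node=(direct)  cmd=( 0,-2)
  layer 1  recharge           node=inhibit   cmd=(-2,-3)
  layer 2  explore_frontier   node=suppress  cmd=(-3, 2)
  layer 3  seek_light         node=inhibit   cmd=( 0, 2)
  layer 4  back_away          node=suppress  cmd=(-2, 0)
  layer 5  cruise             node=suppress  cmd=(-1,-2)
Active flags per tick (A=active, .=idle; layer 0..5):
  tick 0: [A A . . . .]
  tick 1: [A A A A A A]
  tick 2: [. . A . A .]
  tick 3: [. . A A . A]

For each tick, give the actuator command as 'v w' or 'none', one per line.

none
-1 -2
-2 0
-1 -2

tick 0:
  L0 follow_wall: active, feeds wire = (0, -2)
  L1 recharge: active, inhibitor → wire = none
  L2 explore_frontier: idle → wire stays none
  L3 seek_light: idle → wire stays none
  L4 back_away: idle → wire stays none
  L5 cruise: idle → wire stays none
  actuator = none
tick 1:
  L0 follow_wall: active, feeds wire = (0, -2)
  L1 recharge: active, inhibitor → wire = none
  L2 explore_frontier: active, suppressor → wire = (-3, 2)
  L3 seek_light: active, inhibitor → wire = none
  L4 back_away: active, suppressor → wire = (-2, 0)
  L5 cruise: active, suppressor → wire = (-1, -2)
  actuator = (-1, -2)
tick 2:
  L0 follow_wall: idle → wire = none
  L1 recharge: idle → wire stays none
  L2 explore_frontier: active, suppressor → wire = (-3, 2)
  L3 seek_light: idle → wire stays (-3, 2)
  L4 back_away: active, suppressor → wire = (-2, 0)
  L5 cruise: idle → wire stays (-2, 0)
  actuator = (-2, 0)
tick 3:
  L0 follow_wall: idle → wire = none
  L1 recharge: idle → wire stays none
  L2 explore_frontier: active, suppressor → wire = (-3, 2)
  L3 seek_light: active, inhibitor → wire = none
  L4 back_away: idle → wire stays none
  L5 cruise: active, suppressor → wire = (-1, -2)
  actuator = (-1, -2)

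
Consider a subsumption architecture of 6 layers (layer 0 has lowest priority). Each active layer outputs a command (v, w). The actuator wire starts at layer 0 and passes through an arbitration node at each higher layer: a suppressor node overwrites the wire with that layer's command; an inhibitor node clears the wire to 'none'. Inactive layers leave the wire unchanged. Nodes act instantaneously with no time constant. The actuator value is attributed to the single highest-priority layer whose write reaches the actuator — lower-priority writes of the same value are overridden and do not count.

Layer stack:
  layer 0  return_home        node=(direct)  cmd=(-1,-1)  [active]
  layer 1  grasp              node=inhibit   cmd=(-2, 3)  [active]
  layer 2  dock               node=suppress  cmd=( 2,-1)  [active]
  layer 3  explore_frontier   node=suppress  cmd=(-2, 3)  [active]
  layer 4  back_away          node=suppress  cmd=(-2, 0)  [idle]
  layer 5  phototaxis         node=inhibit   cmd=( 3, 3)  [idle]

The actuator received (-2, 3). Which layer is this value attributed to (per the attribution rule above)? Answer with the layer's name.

explore_frontier

layer 0 (return_home) active — direct: (-1, -1)
layer 1 (grasp) active — inhibits: none
layer 2 (dock) active — suppresses: (2, -1)
layer 3 (explore_frontier) active — suppresses: (-2, 3)
layer 4 (back_away) idle — unchanged: (-2, 3)
layer 5 (phototaxis) idle — unchanged: (-2, 3)
→ actuator (-2, 3)
last writer: layer 3 = explore_frontier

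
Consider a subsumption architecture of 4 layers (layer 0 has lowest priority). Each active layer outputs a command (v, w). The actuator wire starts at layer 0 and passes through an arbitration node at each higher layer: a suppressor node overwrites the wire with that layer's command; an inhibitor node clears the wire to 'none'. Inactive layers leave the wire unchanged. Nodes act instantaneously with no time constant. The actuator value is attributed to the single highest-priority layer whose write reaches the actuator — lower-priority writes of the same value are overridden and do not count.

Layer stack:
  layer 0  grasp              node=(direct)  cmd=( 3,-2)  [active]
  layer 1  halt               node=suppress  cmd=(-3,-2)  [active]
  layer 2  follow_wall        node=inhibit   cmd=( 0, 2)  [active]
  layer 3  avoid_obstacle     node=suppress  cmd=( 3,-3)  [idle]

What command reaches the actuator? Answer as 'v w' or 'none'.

none

[0] grasp on; wire := (3, -2)
[1] halt on (suppress); wire := (-3, -2)
[2] follow_wall on (inhibit); wire := none
[3] avoid_obstacle off; pass none
output none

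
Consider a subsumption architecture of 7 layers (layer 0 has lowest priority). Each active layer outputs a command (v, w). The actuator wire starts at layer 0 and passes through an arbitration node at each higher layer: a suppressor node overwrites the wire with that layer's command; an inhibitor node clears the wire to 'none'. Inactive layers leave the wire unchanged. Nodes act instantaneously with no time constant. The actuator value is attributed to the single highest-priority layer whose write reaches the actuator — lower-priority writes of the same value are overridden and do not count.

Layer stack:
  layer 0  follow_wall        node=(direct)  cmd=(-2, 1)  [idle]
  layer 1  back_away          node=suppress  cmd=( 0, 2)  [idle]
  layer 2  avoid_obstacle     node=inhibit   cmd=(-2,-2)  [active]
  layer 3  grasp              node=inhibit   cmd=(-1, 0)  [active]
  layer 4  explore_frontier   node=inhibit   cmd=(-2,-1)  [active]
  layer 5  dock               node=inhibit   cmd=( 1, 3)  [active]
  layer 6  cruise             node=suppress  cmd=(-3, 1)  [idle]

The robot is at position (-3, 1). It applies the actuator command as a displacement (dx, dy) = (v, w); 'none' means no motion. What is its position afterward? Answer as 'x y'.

L0 follow_wall: idle → wire = none
L1 back_away: idle → wire stays none
L2 avoid_obstacle: active, inhibitor → wire = none
L3 grasp: active, inhibitor → wire = none
L4 explore_frontier: active, inhibitor → wire = none
L5 dock: active, inhibitor → wire = none
L6 cruise: idle → wire stays none
actuator = none
position: (-3, 1) + none = (-3, 1)

-3 1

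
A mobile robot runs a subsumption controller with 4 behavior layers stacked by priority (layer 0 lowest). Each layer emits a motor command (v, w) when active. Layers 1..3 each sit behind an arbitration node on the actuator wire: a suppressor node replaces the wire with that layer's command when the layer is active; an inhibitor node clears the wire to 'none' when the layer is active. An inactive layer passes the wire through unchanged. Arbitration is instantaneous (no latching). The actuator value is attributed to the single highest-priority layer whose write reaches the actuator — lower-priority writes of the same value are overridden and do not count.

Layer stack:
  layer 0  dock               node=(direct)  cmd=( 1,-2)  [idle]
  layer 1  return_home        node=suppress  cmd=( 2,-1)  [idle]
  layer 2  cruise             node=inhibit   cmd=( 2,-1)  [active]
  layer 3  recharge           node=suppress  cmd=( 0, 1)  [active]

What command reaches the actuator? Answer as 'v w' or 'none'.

0 1

L0 dock: idle → wire = none
L1 return_home: idle → wire stays none
L2 cruise: active, inhibitor → wire = none
L3 recharge: active, suppressor → wire = (0, 1)
actuator = (0, 1)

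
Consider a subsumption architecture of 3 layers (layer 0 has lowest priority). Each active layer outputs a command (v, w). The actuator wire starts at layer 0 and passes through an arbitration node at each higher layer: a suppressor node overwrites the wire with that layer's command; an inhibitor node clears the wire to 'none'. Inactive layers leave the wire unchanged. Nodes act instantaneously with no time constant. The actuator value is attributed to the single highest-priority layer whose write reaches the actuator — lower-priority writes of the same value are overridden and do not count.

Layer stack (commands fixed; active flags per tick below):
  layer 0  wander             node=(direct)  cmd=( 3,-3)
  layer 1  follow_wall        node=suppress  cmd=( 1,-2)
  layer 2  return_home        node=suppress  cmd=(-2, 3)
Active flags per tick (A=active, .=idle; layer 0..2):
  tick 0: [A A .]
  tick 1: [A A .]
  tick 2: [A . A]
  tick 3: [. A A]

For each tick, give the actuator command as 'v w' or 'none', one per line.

tick 0:
  [0] wander on; wire := (3, -3)
  [1] follow_wall on (suppress); wire := (1, -2)
  [2] return_home off; pass (1, -2)
  output (1, -2)
tick 1:
  [0] wander on; wire := (3, -3)
  [1] follow_wall on (suppress); wire := (1, -2)
  [2] return_home off; pass (1, -2)
  output (1, -2)
tick 2:
  [0] wander on; wire := (3, -3)
  [1] follow_wall off; pass (3, -3)
  [2] return_home on (suppress); wire := (-2, 3)
  output (-2, 3)
tick 3:
  [0] wander off; wire := none
  [1] follow_wall on (suppress); wire := (1, -2)
  [2] return_home on (suppress); wire := (-2, 3)
  output (-2, 3)

1 -2
1 -2
-2 3
-2 3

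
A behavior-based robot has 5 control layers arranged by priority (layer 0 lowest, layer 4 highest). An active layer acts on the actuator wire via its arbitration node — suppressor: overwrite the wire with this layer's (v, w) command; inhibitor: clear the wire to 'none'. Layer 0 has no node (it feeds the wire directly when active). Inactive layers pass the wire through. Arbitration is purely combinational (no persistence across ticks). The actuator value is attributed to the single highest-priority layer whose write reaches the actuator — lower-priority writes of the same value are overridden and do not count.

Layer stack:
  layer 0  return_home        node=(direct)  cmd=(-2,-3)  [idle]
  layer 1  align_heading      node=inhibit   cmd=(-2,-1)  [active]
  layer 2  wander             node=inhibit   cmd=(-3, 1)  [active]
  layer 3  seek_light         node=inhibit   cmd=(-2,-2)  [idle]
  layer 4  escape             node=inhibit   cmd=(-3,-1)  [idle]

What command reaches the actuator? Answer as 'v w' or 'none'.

none

[0] return_home off; wire := none
[1] align_heading on (inhibit); wire := none
[2] wander on (inhibit); wire := none
[3] seek_light off; pass none
[4] escape off; pass none
output none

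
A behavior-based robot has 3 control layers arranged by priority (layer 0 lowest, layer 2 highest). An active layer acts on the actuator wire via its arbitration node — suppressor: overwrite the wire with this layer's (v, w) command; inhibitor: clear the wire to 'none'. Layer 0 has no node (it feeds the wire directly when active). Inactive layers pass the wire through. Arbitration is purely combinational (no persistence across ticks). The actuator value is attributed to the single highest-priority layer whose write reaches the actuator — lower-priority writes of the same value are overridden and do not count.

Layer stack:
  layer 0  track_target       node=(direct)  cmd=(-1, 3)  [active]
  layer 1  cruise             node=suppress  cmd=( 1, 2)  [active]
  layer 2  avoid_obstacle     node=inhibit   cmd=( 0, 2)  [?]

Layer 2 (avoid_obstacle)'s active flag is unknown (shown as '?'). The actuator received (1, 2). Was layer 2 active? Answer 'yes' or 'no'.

no

If layer 2 is active=yes:
  actuator would be none
If layer 2 is active=no:
  actuator would be (1, 2)
Observed (1, 2), so layer 2 was idle.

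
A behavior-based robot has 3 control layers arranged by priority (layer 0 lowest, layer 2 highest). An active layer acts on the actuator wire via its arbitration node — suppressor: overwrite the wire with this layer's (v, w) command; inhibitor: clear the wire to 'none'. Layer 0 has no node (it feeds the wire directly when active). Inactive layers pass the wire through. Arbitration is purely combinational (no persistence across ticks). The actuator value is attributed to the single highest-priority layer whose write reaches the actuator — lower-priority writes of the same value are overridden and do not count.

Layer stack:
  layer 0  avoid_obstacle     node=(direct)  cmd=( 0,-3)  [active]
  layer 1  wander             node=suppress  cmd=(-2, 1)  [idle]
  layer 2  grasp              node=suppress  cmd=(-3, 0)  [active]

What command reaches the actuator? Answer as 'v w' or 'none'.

layer 0 (avoid_obstacle) active — direct: (0, -3)
layer 1 (wander) idle — unchanged: (0, -3)
layer 2 (grasp) active — suppresses: (-3, 0)
→ actuator (-3, 0)

-3 0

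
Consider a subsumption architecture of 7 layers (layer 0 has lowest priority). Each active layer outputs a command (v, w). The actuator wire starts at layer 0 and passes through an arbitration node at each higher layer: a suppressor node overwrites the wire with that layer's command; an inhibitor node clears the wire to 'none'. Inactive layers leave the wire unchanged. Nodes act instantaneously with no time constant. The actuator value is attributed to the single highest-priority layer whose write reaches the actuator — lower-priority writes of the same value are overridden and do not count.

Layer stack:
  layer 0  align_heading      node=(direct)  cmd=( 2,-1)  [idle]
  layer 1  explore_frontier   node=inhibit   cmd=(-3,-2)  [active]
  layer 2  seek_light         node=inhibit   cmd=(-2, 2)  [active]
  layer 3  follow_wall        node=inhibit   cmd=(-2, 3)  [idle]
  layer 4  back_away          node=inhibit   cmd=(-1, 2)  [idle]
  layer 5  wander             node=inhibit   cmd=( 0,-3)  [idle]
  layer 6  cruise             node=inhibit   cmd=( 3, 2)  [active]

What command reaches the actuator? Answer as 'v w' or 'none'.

none

[0] align_heading off; wire := none
[1] explore_frontier on (inhibit); wire := none
[2] seek_light on (inhibit); wire := none
[3] follow_wall off; pass none
[4] back_away off; pass none
[5] wander off; pass none
[6] cruise on (inhibit); wire := none
output none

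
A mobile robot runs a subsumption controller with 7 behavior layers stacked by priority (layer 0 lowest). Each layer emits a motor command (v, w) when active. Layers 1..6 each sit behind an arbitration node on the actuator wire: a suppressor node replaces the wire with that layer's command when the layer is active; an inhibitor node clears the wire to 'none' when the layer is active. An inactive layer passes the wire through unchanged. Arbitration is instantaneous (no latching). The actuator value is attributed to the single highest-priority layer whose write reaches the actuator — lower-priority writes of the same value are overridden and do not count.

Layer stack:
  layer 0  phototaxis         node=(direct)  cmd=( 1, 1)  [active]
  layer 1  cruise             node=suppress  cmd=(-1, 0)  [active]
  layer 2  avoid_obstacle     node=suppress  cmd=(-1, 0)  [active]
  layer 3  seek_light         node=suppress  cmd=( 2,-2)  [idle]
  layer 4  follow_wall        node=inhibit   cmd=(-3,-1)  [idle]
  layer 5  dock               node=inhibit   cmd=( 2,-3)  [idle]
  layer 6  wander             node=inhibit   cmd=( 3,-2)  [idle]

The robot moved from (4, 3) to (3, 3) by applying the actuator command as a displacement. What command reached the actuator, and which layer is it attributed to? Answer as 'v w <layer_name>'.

-1 0 avoid_obstacle

displacement = (3, 3) − (4, 3) = (-1, 0)
layer 0 (phototaxis) active — direct: (1, 1)
layer 1 (cruise) active — suppresses: (-1, 0)
layer 2 (avoid_obstacle) active — suppresses: (-1, 0)
layer 3 (seek_light) idle — unchanged: (-1, 0)
layer 4 (follow_wall) idle — unchanged: (-1, 0)
layer 5 (dock) idle — unchanged: (-1, 0)
layer 6 (wander) idle — unchanged: (-1, 0)
→ actuator (-1, 0) — from layer 2 (avoid_obstacle)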